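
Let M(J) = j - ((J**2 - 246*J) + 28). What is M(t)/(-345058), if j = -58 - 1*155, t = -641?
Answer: 284404/172529 ≈ 1.6484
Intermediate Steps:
j = -213 (j = -58 - 155 = -213)
M(J) = -241 - J**2 + 246*J (M(J) = -213 - ((J**2 - 246*J) + 28) = -213 - (28 + J**2 - 246*J) = -213 + (-28 - J**2 + 246*J) = -241 - J**2 + 246*J)
M(t)/(-345058) = (-241 - 1*(-641)**2 + 246*(-641))/(-345058) = (-241 - 1*410881 - 157686)*(-1/345058) = (-241 - 410881 - 157686)*(-1/345058) = -568808*(-1/345058) = 284404/172529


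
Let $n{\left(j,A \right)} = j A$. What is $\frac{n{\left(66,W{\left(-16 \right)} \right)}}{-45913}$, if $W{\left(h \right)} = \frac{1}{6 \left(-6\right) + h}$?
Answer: $\frac{33}{1193738} \approx 2.7644 \cdot 10^{-5}$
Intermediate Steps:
$W{\left(h \right)} = \frac{1}{-36 + h}$
$n{\left(j,A \right)} = A j$
$\frac{n{\left(66,W{\left(-16 \right)} \right)}}{-45913} = \frac{\frac{1}{-36 - 16} \cdot 66}{-45913} = \frac{1}{-52} \cdot 66 \left(- \frac{1}{45913}\right) = \left(- \frac{1}{52}\right) 66 \left(- \frac{1}{45913}\right) = \left(- \frac{33}{26}\right) \left(- \frac{1}{45913}\right) = \frac{33}{1193738}$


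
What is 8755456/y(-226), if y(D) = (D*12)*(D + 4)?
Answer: 547216/37629 ≈ 14.542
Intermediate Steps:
y(D) = 12*D*(4 + D) (y(D) = (12*D)*(4 + D) = 12*D*(4 + D))
8755456/y(-226) = 8755456/((12*(-226)*(4 - 226))) = 8755456/((12*(-226)*(-222))) = 8755456/602064 = 8755456*(1/602064) = 547216/37629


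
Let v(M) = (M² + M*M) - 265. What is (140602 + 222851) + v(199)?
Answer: 442390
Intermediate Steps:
v(M) = -265 + 2*M² (v(M) = (M² + M²) - 265 = 2*M² - 265 = -265 + 2*M²)
(140602 + 222851) + v(199) = (140602 + 222851) + (-265 + 2*199²) = 363453 + (-265 + 2*39601) = 363453 + (-265 + 79202) = 363453 + 78937 = 442390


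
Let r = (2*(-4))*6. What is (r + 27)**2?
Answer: 441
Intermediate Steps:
r = -48 (r = -8*6 = -48)
(r + 27)**2 = (-48 + 27)**2 = (-21)**2 = 441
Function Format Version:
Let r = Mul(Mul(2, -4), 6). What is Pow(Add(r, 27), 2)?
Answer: 441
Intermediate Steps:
r = -48 (r = Mul(-8, 6) = -48)
Pow(Add(r, 27), 2) = Pow(Add(-48, 27), 2) = Pow(-21, 2) = 441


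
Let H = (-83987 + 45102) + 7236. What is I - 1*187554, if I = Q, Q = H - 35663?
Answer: -254866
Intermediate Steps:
H = -31649 (H = -38885 + 7236 = -31649)
Q = -67312 (Q = -31649 - 35663 = -67312)
I = -67312
I - 1*187554 = -67312 - 1*187554 = -67312 - 187554 = -254866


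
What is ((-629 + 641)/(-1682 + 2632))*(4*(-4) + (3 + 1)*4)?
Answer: 0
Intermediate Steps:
((-629 + 641)/(-1682 + 2632))*(4*(-4) + (3 + 1)*4) = (12/950)*(-16 + 4*4) = (12*(1/950))*(-16 + 16) = (6/475)*0 = 0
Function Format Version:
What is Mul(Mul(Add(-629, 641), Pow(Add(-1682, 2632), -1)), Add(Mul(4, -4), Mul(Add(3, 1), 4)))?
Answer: 0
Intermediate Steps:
Mul(Mul(Add(-629, 641), Pow(Add(-1682, 2632), -1)), Add(Mul(4, -4), Mul(Add(3, 1), 4))) = Mul(Mul(12, Pow(950, -1)), Add(-16, Mul(4, 4))) = Mul(Mul(12, Rational(1, 950)), Add(-16, 16)) = Mul(Rational(6, 475), 0) = 0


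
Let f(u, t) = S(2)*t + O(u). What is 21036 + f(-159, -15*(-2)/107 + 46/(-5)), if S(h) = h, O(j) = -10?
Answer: 11239366/535 ≈ 21008.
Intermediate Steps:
f(u, t) = -10 + 2*t (f(u, t) = 2*t - 10 = -10 + 2*t)
21036 + f(-159, -15*(-2)/107 + 46/(-5)) = 21036 + (-10 + 2*(-15*(-2)/107 + 46/(-5))) = 21036 + (-10 + 2*(30*(1/107) + 46*(-1/5))) = 21036 + (-10 + 2*(30/107 - 46/5)) = 21036 + (-10 + 2*(-4772/535)) = 21036 + (-10 - 9544/535) = 21036 - 14894/535 = 11239366/535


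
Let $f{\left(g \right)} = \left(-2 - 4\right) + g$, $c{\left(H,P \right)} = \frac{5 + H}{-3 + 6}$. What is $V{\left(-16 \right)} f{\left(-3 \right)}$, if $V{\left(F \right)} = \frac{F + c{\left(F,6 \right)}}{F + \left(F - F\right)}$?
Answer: $- \frac{177}{16} \approx -11.063$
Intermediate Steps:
$c{\left(H,P \right)} = \frac{5}{3} + \frac{H}{3}$ ($c{\left(H,P \right)} = \frac{5 + H}{3} = \left(5 + H\right) \frac{1}{3} = \frac{5}{3} + \frac{H}{3}$)
$f{\left(g \right)} = -6 + g$
$V{\left(F \right)} = \frac{\frac{5}{3} + \frac{4 F}{3}}{F}$ ($V{\left(F \right)} = \frac{F + \left(\frac{5}{3} + \frac{F}{3}\right)}{F + \left(F - F\right)} = \frac{\frac{5}{3} + \frac{4 F}{3}}{F + 0} = \frac{\frac{5}{3} + \frac{4 F}{3}}{F}$)
$V{\left(-16 \right)} f{\left(-3 \right)} = \frac{5 + 4 \left(-16\right)}{3 \left(-16\right)} \left(-6 - 3\right) = \frac{1}{3} \left(- \frac{1}{16}\right) \left(5 - 64\right) \left(-9\right) = \frac{1}{3} \left(- \frac{1}{16}\right) \left(-59\right) \left(-9\right) = \frac{59}{48} \left(-9\right) = - \frac{177}{16}$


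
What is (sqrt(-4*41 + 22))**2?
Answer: -142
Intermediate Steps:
(sqrt(-4*41 + 22))**2 = (sqrt(-164 + 22))**2 = (sqrt(-142))**2 = (I*sqrt(142))**2 = -142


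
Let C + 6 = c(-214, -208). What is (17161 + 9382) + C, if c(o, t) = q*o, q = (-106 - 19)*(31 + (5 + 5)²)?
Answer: 3530787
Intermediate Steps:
q = -16375 (q = -125*(31 + 10²) = -125*(31 + 100) = -125*131 = -16375)
c(o, t) = -16375*o
C = 3504244 (C = -6 - 16375*(-214) = -6 + 3504250 = 3504244)
(17161 + 9382) + C = (17161 + 9382) + 3504244 = 26543 + 3504244 = 3530787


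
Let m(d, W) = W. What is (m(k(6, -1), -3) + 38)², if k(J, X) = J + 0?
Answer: 1225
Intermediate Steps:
k(J, X) = J
(m(k(6, -1), -3) + 38)² = (-3 + 38)² = 35² = 1225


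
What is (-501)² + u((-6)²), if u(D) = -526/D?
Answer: 4517755/18 ≈ 2.5099e+5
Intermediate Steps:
(-501)² + u((-6)²) = (-501)² - 526/((-6)²) = 251001 - 526/36 = 251001 - 526*1/36 = 251001 - 263/18 = 4517755/18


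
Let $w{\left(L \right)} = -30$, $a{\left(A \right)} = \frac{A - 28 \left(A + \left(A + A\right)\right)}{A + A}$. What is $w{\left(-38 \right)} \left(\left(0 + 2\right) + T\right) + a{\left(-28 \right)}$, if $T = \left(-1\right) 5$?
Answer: $\frac{97}{2} \approx 48.5$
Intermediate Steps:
$a{\left(A \right)} = - \frac{83}{2}$ ($a{\left(A \right)} = \frac{A - 28 \left(A + 2 A\right)}{2 A} = \left(A - 28 \cdot 3 A\right) \frac{1}{2 A} = \left(A - 84 A\right) \frac{1}{2 A} = - 83 A \frac{1}{2 A} = - \frac{83}{2}$)
$T = -5$
$w{\left(-38 \right)} \left(\left(0 + 2\right) + T\right) + a{\left(-28 \right)} = - 30 \left(\left(0 + 2\right) - 5\right) - \frac{83}{2} = - 30 \left(2 - 5\right) - \frac{83}{2} = \left(-30\right) \left(-3\right) - \frac{83}{2} = 90 - \frac{83}{2} = \frac{97}{2}$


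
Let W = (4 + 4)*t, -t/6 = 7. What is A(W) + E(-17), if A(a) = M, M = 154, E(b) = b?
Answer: 137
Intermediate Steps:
t = -42 (t = -6*7 = -42)
W = -336 (W = (4 + 4)*(-42) = 8*(-42) = -336)
A(a) = 154
A(W) + E(-17) = 154 - 17 = 137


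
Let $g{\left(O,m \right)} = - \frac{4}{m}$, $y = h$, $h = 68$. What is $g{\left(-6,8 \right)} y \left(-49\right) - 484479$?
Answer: $-482813$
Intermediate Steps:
$y = 68$
$g{\left(-6,8 \right)} y \left(-49\right) - 484479 = - \frac{4}{8} \cdot 68 \left(-49\right) - 484479 = \left(-4\right) \frac{1}{8} \cdot 68 \left(-49\right) - 484479 = \left(- \frac{1}{2}\right) 68 \left(-49\right) - 484479 = \left(-34\right) \left(-49\right) - 484479 = 1666 - 484479 = -482813$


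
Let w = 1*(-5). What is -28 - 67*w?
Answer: 307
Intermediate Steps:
w = -5
-28 - 67*w = -28 - 67*(-5) = -28 + 335 = 307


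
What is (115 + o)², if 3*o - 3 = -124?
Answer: 50176/9 ≈ 5575.1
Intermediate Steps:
o = -121/3 (o = 1 + (⅓)*(-124) = 1 - 124/3 = -121/3 ≈ -40.333)
(115 + o)² = (115 - 121/3)² = (224/3)² = 50176/9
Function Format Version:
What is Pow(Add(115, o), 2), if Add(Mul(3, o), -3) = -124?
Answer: Rational(50176, 9) ≈ 5575.1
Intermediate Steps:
o = Rational(-121, 3) (o = Add(1, Mul(Rational(1, 3), -124)) = Add(1, Rational(-124, 3)) = Rational(-121, 3) ≈ -40.333)
Pow(Add(115, o), 2) = Pow(Add(115, Rational(-121, 3)), 2) = Pow(Rational(224, 3), 2) = Rational(50176, 9)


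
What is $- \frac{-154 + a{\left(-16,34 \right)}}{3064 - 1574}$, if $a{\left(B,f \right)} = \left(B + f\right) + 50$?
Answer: $\frac{43}{745} \approx 0.057718$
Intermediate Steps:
$a{\left(B,f \right)} = 50 + B + f$
$- \frac{-154 + a{\left(-16,34 \right)}}{3064 - 1574} = - \frac{-154 + \left(50 - 16 + 34\right)}{3064 - 1574} = - \frac{-154 + 68}{1490} = - \frac{-86}{1490} = \left(-1\right) \left(- \frac{43}{745}\right) = \frac{43}{745}$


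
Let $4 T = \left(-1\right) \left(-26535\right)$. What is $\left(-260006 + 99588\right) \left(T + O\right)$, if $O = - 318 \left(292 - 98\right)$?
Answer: $\frac{17664668697}{2} \approx 8.8323 \cdot 10^{9}$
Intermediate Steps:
$T = \frac{26535}{4}$ ($T = \frac{\left(-1\right) \left(-26535\right)}{4} = \frac{1}{4} \cdot 26535 = \frac{26535}{4} \approx 6633.8$)
$O = -61692$ ($O = \left(-318\right) 194 = -61692$)
$\left(-260006 + 99588\right) \left(T + O\right) = \left(-260006 + 99588\right) \left(\frac{26535}{4} - 61692\right) = \left(-160418\right) \left(- \frac{220233}{4}\right) = \frac{17664668697}{2}$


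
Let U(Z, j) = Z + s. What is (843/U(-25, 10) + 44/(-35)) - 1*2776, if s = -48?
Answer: -7125397/2555 ≈ -2788.8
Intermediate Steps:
U(Z, j) = -48 + Z (U(Z, j) = Z - 48 = -48 + Z)
(843/U(-25, 10) + 44/(-35)) - 1*2776 = (843/(-48 - 25) + 44/(-35)) - 1*2776 = (843/(-73) + 44*(-1/35)) - 2776 = (843*(-1/73) - 44/35) - 2776 = (-843/73 - 44/35) - 2776 = -32717/2555 - 2776 = -7125397/2555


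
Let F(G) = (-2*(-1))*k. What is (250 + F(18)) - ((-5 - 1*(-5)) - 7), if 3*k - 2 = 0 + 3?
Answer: 781/3 ≈ 260.33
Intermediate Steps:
k = 5/3 (k = 2/3 + (0 + 3)/3 = 2/3 + (1/3)*3 = 2/3 + 1 = 5/3 ≈ 1.6667)
F(G) = 10/3 (F(G) = -2*(-1)*(5/3) = 2*(5/3) = 10/3)
(250 + F(18)) - ((-5 - 1*(-5)) - 7) = (250 + 10/3) - ((-5 - 1*(-5)) - 7) = 760/3 - ((-5 + 5) - 7) = 760/3 - (0 - 7) = 760/3 - 1*(-7) = 760/3 + 7 = 781/3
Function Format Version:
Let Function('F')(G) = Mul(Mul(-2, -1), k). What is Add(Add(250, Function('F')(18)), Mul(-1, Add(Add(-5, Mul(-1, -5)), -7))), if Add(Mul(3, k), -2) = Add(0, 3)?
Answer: Rational(781, 3) ≈ 260.33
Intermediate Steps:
k = Rational(5, 3) (k = Add(Rational(2, 3), Mul(Rational(1, 3), Add(0, 3))) = Add(Rational(2, 3), Mul(Rational(1, 3), 3)) = Add(Rational(2, 3), 1) = Rational(5, 3) ≈ 1.6667)
Function('F')(G) = Rational(10, 3) (Function('F')(G) = Mul(Mul(-2, -1), Rational(5, 3)) = Mul(2, Rational(5, 3)) = Rational(10, 3))
Add(Add(250, Function('F')(18)), Mul(-1, Add(Add(-5, Mul(-1, -5)), -7))) = Add(Add(250, Rational(10, 3)), Mul(-1, Add(Add(-5, Mul(-1, -5)), -7))) = Add(Rational(760, 3), Mul(-1, Add(Add(-5, 5), -7))) = Add(Rational(760, 3), Mul(-1, Add(0, -7))) = Add(Rational(760, 3), Mul(-1, -7)) = Add(Rational(760, 3), 7) = Rational(781, 3)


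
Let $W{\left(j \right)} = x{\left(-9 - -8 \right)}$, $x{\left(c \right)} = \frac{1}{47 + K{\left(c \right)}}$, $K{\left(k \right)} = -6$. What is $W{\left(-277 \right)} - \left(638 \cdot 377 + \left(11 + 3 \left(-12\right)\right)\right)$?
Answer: $- \frac{9860540}{41} \approx -2.405 \cdot 10^{5}$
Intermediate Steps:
$x{\left(c \right)} = \frac{1}{41}$ ($x{\left(c \right)} = \frac{1}{47 - 6} = \frac{1}{41}$)
$W{\left(j \right)} = \frac{1}{41}$
$W{\left(-277 \right)} - \left(638 \cdot 377 + \left(11 + 3 \left(-12\right)\right)\right) = \frac{1}{41} - \left(638 \cdot 377 + \left(11 + 3 \left(-12\right)\right)\right) = \frac{1}{41} - \left(240526 + \left(11 - 36\right)\right) = \frac{1}{41} - \left(240526 - 25\right) = \frac{1}{41} - 240501 = - \frac{9860540}{41}$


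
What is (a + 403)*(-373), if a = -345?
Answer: -21634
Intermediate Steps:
(a + 403)*(-373) = (-345 + 403)*(-373) = 58*(-373) = -21634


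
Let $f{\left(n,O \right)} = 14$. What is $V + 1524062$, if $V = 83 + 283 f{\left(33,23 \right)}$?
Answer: $1528107$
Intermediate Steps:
$V = 4045$ ($V = 83 + 283 \cdot 14 = 83 + 3962 = 4045$)
$V + 1524062 = 4045 + 1524062 = 1528107$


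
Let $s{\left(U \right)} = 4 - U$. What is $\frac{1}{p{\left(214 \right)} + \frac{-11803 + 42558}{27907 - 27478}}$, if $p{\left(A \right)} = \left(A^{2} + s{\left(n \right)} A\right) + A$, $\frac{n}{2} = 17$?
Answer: $\frac{429}{17014865} \approx 2.5213 \cdot 10^{-5}$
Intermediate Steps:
$n = 34$ ($n = 2 \cdot 17 = 34$)
$p{\left(A \right)} = A^{2} - 29 A$ ($p{\left(A \right)} = \left(A^{2} + \left(4 - 34\right) A\right) + A = \left(A^{2} - 30 A\right) + A = A^{2} - 29 A$)
$\frac{1}{p{\left(214 \right)} + \frac{-11803 + 42558}{27907 - 27478}} = \frac{1}{214 \left(-29 + 214\right) + \frac{-11803 + 42558}{27907 - 27478}} = \frac{1}{214 \cdot 185 + \frac{30755}{429}} = \frac{1}{39590 + 30755 \cdot \frac{1}{429}} = \frac{1}{39590 + \frac{30755}{429}} = \frac{1}{\frac{17014865}{429}} = \frac{429}{17014865}$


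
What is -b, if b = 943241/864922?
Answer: -943241/864922 ≈ -1.0905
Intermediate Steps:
b = 943241/864922 (b = 943241*(1/864922) = 943241/864922 ≈ 1.0905)
-b = -1*943241/864922 = -943241/864922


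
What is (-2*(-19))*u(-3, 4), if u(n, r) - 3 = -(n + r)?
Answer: 76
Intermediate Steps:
u(n, r) = 3 - n - r (u(n, r) = 3 - (n + r) = 3 + (-n - r) = 3 - n - r)
(-2*(-19))*u(-3, 4) = (-2*(-19))*(3 - 1*(-3) - 1*4) = 38*(3 + 3 - 4) = 38*2 = 76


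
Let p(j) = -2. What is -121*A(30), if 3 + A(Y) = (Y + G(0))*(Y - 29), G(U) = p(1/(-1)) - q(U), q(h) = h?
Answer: -3025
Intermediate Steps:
G(U) = -2 - U
A(Y) = -3 + (-29 + Y)*(-2 + Y) (A(Y) = -3 + (Y + (-2 - 1*0))*(Y - 29) = -3 + (Y + (-2 + 0))*(-29 + Y) = -3 + (Y - 2)*(-29 + Y) = -3 + (-2 + Y)*(-29 + Y) = -3 + (-29 + Y)*(-2 + Y))
-121*A(30) = -121*(55 + 30² - 31*30) = -121*(55 + 900 - 930) = -121*25 = -3025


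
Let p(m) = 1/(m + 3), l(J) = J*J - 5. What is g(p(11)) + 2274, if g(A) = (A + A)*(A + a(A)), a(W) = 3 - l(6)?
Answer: 222461/98 ≈ 2270.0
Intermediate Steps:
l(J) = -5 + J**2 (l(J) = J**2 - 5 = -5 + J**2)
p(m) = 1/(3 + m)
a(W) = -28 (a(W) = 3 - (-5 + 6**2) = 3 - (-5 + 36) = 3 - 1*31 = 3 - 31 = -28)
g(A) = 2*A*(-28 + A) (g(A) = (A + A)*(A - 28) = (2*A)*(-28 + A) = 2*A*(-28 + A))
g(p(11)) + 2274 = 2*(-28 + 1/(3 + 11))/(3 + 11) + 2274 = 2*(-28 + 1/14)/14 + 2274 = 2*(1/14)*(-28 + 1/14) + 2274 = 2*(1/14)*(-391/14) + 2274 = -391/98 + 2274 = 222461/98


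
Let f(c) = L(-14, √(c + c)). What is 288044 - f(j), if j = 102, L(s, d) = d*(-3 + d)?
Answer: 287840 + 6*√51 ≈ 2.8788e+5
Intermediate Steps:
f(c) = √2*√c*(-3 + √2*√c) (f(c) = √(c + c)*(-3 + √(c + c)) = √(2*c)*(-3 + √(2*c)) = (√2*√c)*(-3 + √2*√c) = √2*√c*(-3 + √2*√c))
288044 - f(j) = 288044 - (2*102 - 3*√2*√102) = 288044 - (204 - 6*√51) = 288044 + (-204 + 6*√51) = 287840 + 6*√51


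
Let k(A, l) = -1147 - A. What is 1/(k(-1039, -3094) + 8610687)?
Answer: 1/8610579 ≈ 1.1614e-7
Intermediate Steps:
1/(k(-1039, -3094) + 8610687) = 1/((-1147 - 1*(-1039)) + 8610687) = 1/((-1147 + 1039) + 8610687) = 1/(-108 + 8610687) = 1/8610579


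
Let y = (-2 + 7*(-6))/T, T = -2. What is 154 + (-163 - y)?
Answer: -31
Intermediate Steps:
y = 22 (y = (-2 + 7*(-6))/(-2) = (-2 - 42)*(-½) = -44*(-½) = 22)
154 + (-163 - y) = 154 + (-163 - 1*22) = 154 + (-163 - 22) = 154 - 185 = -31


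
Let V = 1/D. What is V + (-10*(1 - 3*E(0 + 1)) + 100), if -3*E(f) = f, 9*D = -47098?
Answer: 3767831/47098 ≈ 80.000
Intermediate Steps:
D = -47098/9 (D = (1/9)*(-47098) = -47098/9 ≈ -5233.1)
E(f) = -f/3
V = -9/47098 (V = 1/(-47098/9) = -9/47098 ≈ -0.00019109)
V + (-10*(1 - 3*E(0 + 1)) + 100) = -9/47098 + (-10*(1 - (-1)*(0 + 1)) + 100) = -9/47098 + (-10*(1 - (-1)) + 100) = -9/47098 + (-10*(1 - 3*(-1/3)) + 100) = -9/47098 + (-10*(1 + 1) + 100) = -9/47098 + (-10*2 + 100) = -9/47098 + (-20 + 100) = -9/47098 + 80 = 3767831/47098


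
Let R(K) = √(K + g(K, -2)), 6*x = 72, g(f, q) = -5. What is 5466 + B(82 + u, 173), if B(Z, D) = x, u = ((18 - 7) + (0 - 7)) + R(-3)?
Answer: 5478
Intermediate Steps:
x = 12 (x = (⅙)*72 = 12)
R(K) = √(-5 + K) (R(K) = √(K - 5) = √(-5 + K))
u = 4 + 2*I*√2 (u = ((18 - 7) + (0 - 7)) + √(-5 - 3) = (11 - 7) + √(-8) = 4 + 2*I*√2 ≈ 4.0 + 2.8284*I)
B(Z, D) = 12
5466 + B(82 + u, 173) = 5466 + 12 = 5478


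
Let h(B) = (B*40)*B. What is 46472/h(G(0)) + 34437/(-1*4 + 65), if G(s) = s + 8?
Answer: 11374189/19520 ≈ 582.69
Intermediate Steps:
G(s) = 8 + s
h(B) = 40*B**2 (h(B) = (40*B)*B = 40*B**2)
46472/h(G(0)) + 34437/(-1*4 + 65) = 46472/((40*(8 + 0)**2)) + 34437/(-1*4 + 65) = 46472/((40*8**2)) + 34437/(-4 + 65) = 46472/((40*64)) + 34437/61 = 46472/2560 + 34437*(1/61) = 46472*(1/2560) + 34437/61 = 5809/320 + 34437/61 = 11374189/19520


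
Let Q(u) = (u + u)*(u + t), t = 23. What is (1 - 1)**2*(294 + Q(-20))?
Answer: 0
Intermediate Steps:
Q(u) = 2*u*(23 + u) (Q(u) = (u + u)*(u + 23) = (2*u)*(23 + u) = 2*u*(23 + u))
(1 - 1)**2*(294 + Q(-20)) = (1 - 1)**2*(294 + 2*(-20)*(23 - 20)) = 0**2*(294 + 2*(-20)*3) = 0*(294 - 120) = 0*174 = 0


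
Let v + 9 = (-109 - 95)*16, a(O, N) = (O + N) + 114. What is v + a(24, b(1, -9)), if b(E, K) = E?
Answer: -3134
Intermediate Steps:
a(O, N) = 114 + N + O (a(O, N) = (N + O) + 114 = 114 + N + O)
v = -3273 (v = -9 + (-109 - 95)*16 = -9 - 204*16 = -9 - 3264 = -3273)
v + a(24, b(1, -9)) = -3273 + (114 + 1 + 24) = -3273 + 139 = -3134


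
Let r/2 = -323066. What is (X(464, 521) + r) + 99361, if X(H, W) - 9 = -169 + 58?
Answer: -546873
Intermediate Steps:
r = -646132 (r = 2*(-323066) = -646132)
X(H, W) = -102 (X(H, W) = 9 + (-169 + 58) = 9 - 111 = -102)
(X(464, 521) + r) + 99361 = (-102 - 646132) + 99361 = -646234 + 99361 = -546873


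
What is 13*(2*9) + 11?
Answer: 245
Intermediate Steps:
13*(2*9) + 11 = 13*18 + 11 = 234 + 11 = 245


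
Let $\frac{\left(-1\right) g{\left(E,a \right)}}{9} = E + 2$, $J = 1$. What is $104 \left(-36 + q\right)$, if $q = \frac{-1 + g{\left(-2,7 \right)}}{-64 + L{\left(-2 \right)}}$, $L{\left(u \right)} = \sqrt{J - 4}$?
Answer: $- \frac{15340000}{4099} + \frac{104 i \sqrt{3}}{4099} \approx -3742.4 + 0.043946 i$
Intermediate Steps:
$L{\left(u \right)} = i \sqrt{3}$ ($L{\left(u \right)} = \sqrt{1 - 4} = \sqrt{-3} = i \sqrt{3}$)
$g{\left(E,a \right)} = -18 - 9 E$ ($g{\left(E,a \right)} = - 9 \left(E + 2\right) = - 9 \left(2 + E\right) = -18 - 9 E$)
$q = - \frac{1}{-64 + i \sqrt{3}}$ ($q = \frac{-1 - 0}{-64 + i \sqrt{3}} = \frac{-1 + \left(-18 + 18\right)}{-64 + i \sqrt{3}} = \frac{-1 + 0}{-64 + i \sqrt{3}} = - \frac{1}{-64 + i \sqrt{3}} \approx 0.015614 + 0.00042255 i$)
$104 \left(-36 + q\right) = 104 \left(-36 + \left(\frac{64}{4099} + \frac{i \sqrt{3}}{4099}\right)\right) = 104 \left(- \frac{147500}{4099} + \frac{i \sqrt{3}}{4099}\right) = - \frac{15340000}{4099} + \frac{104 i \sqrt{3}}{4099}$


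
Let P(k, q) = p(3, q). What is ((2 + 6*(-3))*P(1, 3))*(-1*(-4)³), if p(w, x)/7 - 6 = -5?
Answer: -7168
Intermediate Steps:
p(w, x) = 7 (p(w, x) = 42 + 7*(-5) = 42 - 35 = 7)
P(k, q) = 7
((2 + 6*(-3))*P(1, 3))*(-1*(-4)³) = ((2 + 6*(-3))*7)*(-1*(-4)³) = ((2 - 18)*7)*(-1*(-64)) = -16*7*64 = -112*64 = -7168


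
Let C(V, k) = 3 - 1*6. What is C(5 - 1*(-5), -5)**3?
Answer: -27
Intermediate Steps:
C(V, k) = -3 (C(V, k) = 3 - 6 = -3)
C(5 - 1*(-5), -5)**3 = (-3)**3 = -27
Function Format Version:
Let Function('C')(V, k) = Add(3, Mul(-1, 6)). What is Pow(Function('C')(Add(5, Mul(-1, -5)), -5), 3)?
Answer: -27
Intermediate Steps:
Function('C')(V, k) = -3 (Function('C')(V, k) = Add(3, -6) = -3)
Pow(Function('C')(Add(5, Mul(-1, -5)), -5), 3) = Pow(-3, 3) = -27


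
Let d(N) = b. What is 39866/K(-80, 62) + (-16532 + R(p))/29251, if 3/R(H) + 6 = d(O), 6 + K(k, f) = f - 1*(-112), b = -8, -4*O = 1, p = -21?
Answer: 581671477/2457084 ≈ 236.73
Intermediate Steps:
O = -1/4 (O = -1/4*1 = -1/4 ≈ -0.25000)
d(N) = -8
K(k, f) = 106 + f (K(k, f) = -6 + (f - 1*(-112)) = -6 + (f + 112) = -6 + (112 + f) = 106 + f)
R(H) = -3/14 (R(H) = 3/(-6 - 8) = 3/(-14) = 3*(-1/14) = -3/14)
39866/K(-80, 62) + (-16532 + R(p))/29251 = 39866/(106 + 62) + (-16532 - 3/14)/29251 = 39866/168 - 231451/14*1/29251 = 39866*(1/168) - 231451/409514 = 19933/84 - 231451/409514 = 581671477/2457084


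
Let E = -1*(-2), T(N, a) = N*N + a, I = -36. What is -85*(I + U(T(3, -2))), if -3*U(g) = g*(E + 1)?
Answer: 3655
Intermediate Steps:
T(N, a) = a + N**2 (T(N, a) = N**2 + a = a + N**2)
E = 2
U(g) = -g (U(g) = -g*(2 + 1)/3 = -g*3/3 = -g)
-85*(I + U(T(3, -2))) = -85*(-36 - (-2 + 3**2)) = -85*(-36 - (-2 + 9)) = -85*(-36 - 1*7) = -85*(-36 - 7) = -85*(-43) = 3655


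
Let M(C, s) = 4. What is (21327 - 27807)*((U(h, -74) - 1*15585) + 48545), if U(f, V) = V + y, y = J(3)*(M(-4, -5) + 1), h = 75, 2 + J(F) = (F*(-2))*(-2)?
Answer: -213425280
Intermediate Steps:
J(F) = -2 + 4*F (J(F) = -2 + (F*(-2))*(-2) = -2 - 2*F*(-2) = -2 + 4*F)
y = 50 (y = (-2 + 4*3)*(4 + 1) = (-2 + 12)*5 = 10*5 = 50)
U(f, V) = 50 + V (U(f, V) = V + 50 = 50 + V)
(21327 - 27807)*((U(h, -74) - 1*15585) + 48545) = (21327 - 27807)*(((50 - 74) - 1*15585) + 48545) = -6480*((-24 - 15585) + 48545) = -6480*(-15609 + 48545) = -6480*32936 = -213425280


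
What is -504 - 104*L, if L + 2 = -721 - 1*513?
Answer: 128040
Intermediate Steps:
L = -1236 (L = -2 + (-721 - 1*513) = -2 + (-721 - 513) = -2 - 1234 = -1236)
-504 - 104*L = -504 - 104*(-1236) = -504 + 128544 = 128040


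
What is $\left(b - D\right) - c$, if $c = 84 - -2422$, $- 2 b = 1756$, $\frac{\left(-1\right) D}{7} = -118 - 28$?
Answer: $-4406$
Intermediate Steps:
$D = 1022$ ($D = - 7 \left(-118 - 28\right) = \left(-7\right) \left(-146\right) = 1022$)
$b = -878$ ($b = \left(- \frac{1}{2}\right) 1756 = -878$)
$c = 2506$ ($c = 84 + 2422 = 2506$)
$\left(b - D\right) - c = \left(-878 - 1022\right) - 2506 = -1900 - 2506 = -4406$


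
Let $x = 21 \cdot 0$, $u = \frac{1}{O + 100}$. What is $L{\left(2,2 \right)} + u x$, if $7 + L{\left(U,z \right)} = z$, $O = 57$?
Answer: $-5$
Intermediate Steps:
$L{\left(U,z \right)} = -7 + z$
$u = \frac{1}{157}$ ($u = \frac{1}{57 + 100} = \frac{1}{157} \approx 0.0063694$)
$x = 0$
$L{\left(2,2 \right)} + u x = \left(-7 + 2\right) + \frac{1}{157} \cdot 0 = -5 + 0 = -5$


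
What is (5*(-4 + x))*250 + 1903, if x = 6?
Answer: 4403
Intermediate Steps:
(5*(-4 + x))*250 + 1903 = (5*(-4 + 6))*250 + 1903 = (5*2)*250 + 1903 = 10*250 + 1903 = 2500 + 1903 = 4403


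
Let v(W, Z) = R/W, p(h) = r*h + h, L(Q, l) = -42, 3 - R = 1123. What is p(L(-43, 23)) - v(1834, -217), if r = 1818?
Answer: -10008058/131 ≈ -76397.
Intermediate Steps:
R = -1120 (R = 3 - 1*1123 = 3 - 1123 = -1120)
p(h) = 1819*h (p(h) = 1818*h + h = 1819*h)
v(W, Z) = -1120/W
p(L(-43, 23)) - v(1834, -217) = 1819*(-42) - (-1120)/1834 = -76398 - (-1120)/1834 = -76398 - 1*(-80/131) = -76398 + 80/131 = -10008058/131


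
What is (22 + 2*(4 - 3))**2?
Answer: 576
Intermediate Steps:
(22 + 2*(4 - 3))**2 = (22 + 2*1)**2 = (22 + 2)**2 = 24**2 = 576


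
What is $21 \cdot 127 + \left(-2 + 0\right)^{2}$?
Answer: $2671$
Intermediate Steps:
$21 \cdot 127 + \left(-2 + 0\right)^{2} = 2667 + \left(-2\right)^{2} = 2667 + 4 = 2671$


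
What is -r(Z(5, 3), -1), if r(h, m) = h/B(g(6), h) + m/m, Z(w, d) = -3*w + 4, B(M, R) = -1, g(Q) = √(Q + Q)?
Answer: -12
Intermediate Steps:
g(Q) = √2*√Q (g(Q) = √(2*Q) = √2*√Q)
Z(w, d) = 4 - 3*w
r(h, m) = 1 - h (r(h, m) = h/(-1) + m/m = h*(-1) + 1 = -h + 1 = 1 - h)
-r(Z(5, 3), -1) = -(1 - (4 - 3*5)) = -(1 - (4 - 15)) = -(1 - 1*(-11)) = -(1 + 11) = -1*12 = -12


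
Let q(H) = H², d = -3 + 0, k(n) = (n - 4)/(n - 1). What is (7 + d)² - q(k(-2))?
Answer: 12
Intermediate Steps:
k(n) = (-4 + n)/(-1 + n)
d = -3
(7 + d)² - q(k(-2)) = (7 - 3)² - ((-4 - 2)/(-1 - 2))² = 4² - (-6/(-3))² = 16 - (-⅓*(-6))² = 16 - 1*2² = 16 - 1*4 = 16 - 4 = 12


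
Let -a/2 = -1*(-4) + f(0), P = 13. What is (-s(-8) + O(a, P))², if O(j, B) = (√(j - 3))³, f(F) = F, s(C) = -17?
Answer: (17 - 11*I*√11)² ≈ -1042.0 - 1240.4*I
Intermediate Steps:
a = -8 (a = -2*(-1*(-4) + 0) = -2*(4 + 0) = -2*4 = -8)
O(j, B) = (-3 + j)^(3/2) (O(j, B) = (√(-3 + j))³ = (-3 + j)^(3/2))
(-s(-8) + O(a, P))² = (-1*(-17) + (-3 - 8)^(3/2))² = (17 + (-11)^(3/2))² = (17 - 11*I*√11)²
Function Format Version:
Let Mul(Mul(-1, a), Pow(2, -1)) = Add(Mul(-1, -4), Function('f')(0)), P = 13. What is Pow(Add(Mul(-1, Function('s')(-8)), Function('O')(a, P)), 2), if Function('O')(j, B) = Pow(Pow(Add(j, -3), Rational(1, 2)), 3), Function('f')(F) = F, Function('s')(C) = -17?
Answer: Pow(Add(17, Mul(-11, I, Pow(11, Rational(1, 2)))), 2) ≈ Add(-1042.0, Mul(-1240.4, I))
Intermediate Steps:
a = -8 (a = Mul(-2, Add(Mul(-1, -4), 0)) = Mul(-2, Add(4, 0)) = Mul(-2, 4) = -8)
Function('O')(j, B) = Pow(Add(-3, j), Rational(3, 2)) (Function('O')(j, B) = Pow(Pow(Add(-3, j), Rational(1, 2)), 3) = Pow(Add(-3, j), Rational(3, 2)))
Pow(Add(Mul(-1, Function('s')(-8)), Function('O')(a, P)), 2) = Pow(Add(Mul(-1, -17), Pow(Add(-3, -8), Rational(3, 2))), 2) = Pow(Add(17, Pow(-11, Rational(3, 2))), 2) = Pow(Add(17, Mul(-11, I, Pow(11, Rational(1, 2)))), 2)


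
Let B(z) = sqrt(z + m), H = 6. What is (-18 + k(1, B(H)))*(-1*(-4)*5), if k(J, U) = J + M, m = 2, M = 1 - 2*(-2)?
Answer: -240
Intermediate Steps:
M = 5 (M = 1 + 4 = 5)
B(z) = sqrt(2 + z) (B(z) = sqrt(z + 2) = sqrt(2 + z))
k(J, U) = 5 + J (k(J, U) = J + 5 = 5 + J)
(-18 + k(1, B(H)))*(-1*(-4)*5) = (-18 + (5 + 1))*(-1*(-4)*5) = (-18 + 6)*(4*5) = -12*20 = -240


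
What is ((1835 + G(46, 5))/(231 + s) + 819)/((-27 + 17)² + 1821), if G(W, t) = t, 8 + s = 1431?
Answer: 678233/1588667 ≈ 0.42692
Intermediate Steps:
s = 1423 (s = -8 + 1431 = 1423)
((1835 + G(46, 5))/(231 + s) + 819)/((-27 + 17)² + 1821) = ((1835 + 5)/(231 + 1423) + 819)/((-27 + 17)² + 1821) = (1840/1654 + 819)/((-10)² + 1821) = (1840*(1/1654) + 819)/(100 + 1821) = (920/827 + 819)/1921 = (678233/827)*(1/1921) = 678233/1588667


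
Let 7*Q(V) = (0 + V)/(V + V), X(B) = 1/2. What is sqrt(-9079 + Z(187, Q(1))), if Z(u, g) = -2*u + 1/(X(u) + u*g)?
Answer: I*sqrt(88942598)/97 ≈ 97.226*I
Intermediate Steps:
X(B) = 1/2
Q(V) = 1/14 (Q(V) = ((0 + V)/(V + V))/7 = (V/((2*V)))/7 = (V*(1/(2*V)))/7 = (1/7)*(1/2) = 1/14)
Z(u, g) = 1/(1/2 + g*u) - 2*u (Z(u, g) = -2*u + 1/(1/2 + u*g) = -2*u + 1/(1/2 + g*u) = 1/(1/2 + g*u) - 2*u)
sqrt(-9079 + Z(187, Q(1))) = sqrt(-9079 + 2*(1 - 1*187 - 2*1/14*187**2)/(1 + 2*(1/14)*187)) = sqrt(-9079 + 2*(1 - 187 - 2*1/14*34969)/(1 + 187/7)) = sqrt(-9079 + 2*(1 - 187 - 34969/7)/(194/7)) = sqrt(-9079 + 2*(7/194)*(-36271/7)) = sqrt(-9079 - 36271/97) = sqrt(-916934/97) = I*sqrt(88942598)/97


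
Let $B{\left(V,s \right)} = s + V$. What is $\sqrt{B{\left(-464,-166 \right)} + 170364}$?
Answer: $\sqrt{169734} \approx 411.99$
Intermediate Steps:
$B{\left(V,s \right)} = V + s$
$\sqrt{B{\left(-464,-166 \right)} + 170364} = \sqrt{\left(-464 - 166\right) + 170364} = \sqrt{-630 + 170364} = \sqrt{169734}$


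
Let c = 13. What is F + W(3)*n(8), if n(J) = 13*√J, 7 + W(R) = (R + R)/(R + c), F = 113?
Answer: 113 - 689*√2/4 ≈ -130.60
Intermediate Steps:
W(R) = -7 + 2*R/(13 + R) (W(R) = -7 + (R + R)/(R + 13) = -7 + (2*R)/(13 + R) = -7 + 2*R/(13 + R))
F + W(3)*n(8) = 113 + ((-91 - 5*3)/(13 + 3))*(13*√8) = 113 + ((-91 - 15)/16)*(13*(2*√2)) = 113 + ((1/16)*(-106))*(26*√2) = 113 - 689*√2/4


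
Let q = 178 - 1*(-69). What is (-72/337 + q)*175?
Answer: 14554225/337 ≈ 43188.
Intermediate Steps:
q = 247 (q = 178 + 69 = 247)
(-72/337 + q)*175 = (-72/337 + 247)*175 = (83167/337)*175 = 14554225/337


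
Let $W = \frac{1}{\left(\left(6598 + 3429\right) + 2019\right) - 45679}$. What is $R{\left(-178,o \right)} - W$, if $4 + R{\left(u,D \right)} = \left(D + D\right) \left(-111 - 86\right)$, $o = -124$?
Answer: $\frac{1643039317}{33633} \approx 48852.0$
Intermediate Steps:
$R{\left(u,D \right)} = -4 - 394 D$ ($R{\left(u,D \right)} = -4 + \left(D + D\right) \left(-111 - 86\right) = -4 + 2 D \left(-197\right) = -4 - 394 D$)
$W = - \frac{1}{33633}$ ($W = \frac{1}{\left(10027 + 2019\right) - 45679} = \frac{1}{12046 - 45679} = \frac{1}{-33633} = - \frac{1}{33633} \approx -2.9733 \cdot 10^{-5}$)
$R{\left(-178,o \right)} - W = \left(-4 - -48856\right) - - \frac{1}{33633} = \left(-4 + 48856\right) + \frac{1}{33633} = 48852 + \frac{1}{33633} = \frac{1643039317}{33633}$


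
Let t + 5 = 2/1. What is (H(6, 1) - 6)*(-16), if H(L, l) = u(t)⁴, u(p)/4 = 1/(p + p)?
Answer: 7520/81 ≈ 92.839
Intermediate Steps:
t = -3 (t = -5 + 2/1 = -5 + 2*1 = -5 + 2 = -3)
u(p) = 2/p (u(p) = 4/(p + p) = 4/((2*p)) = 4*(1/(2*p)) = 2/p)
H(L, l) = 16/81 (H(L, l) = (2/(-3))⁴ = (2*(-⅓))⁴ = (-⅔)⁴ = 16/81)
(H(6, 1) - 6)*(-16) = (16/81 - 6)*(-16) = -470/81*(-16) = 7520/81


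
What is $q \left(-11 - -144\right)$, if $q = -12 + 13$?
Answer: $133$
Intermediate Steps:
$q = 1$
$q \left(-11 - -144\right) = 1 \left(-11 - -144\right) = 1 \left(-11 + 144\right) = 1 \cdot 133 = 133$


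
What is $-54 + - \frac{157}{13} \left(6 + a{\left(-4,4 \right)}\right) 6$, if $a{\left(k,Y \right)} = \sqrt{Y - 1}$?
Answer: $- \frac{6354}{13} - \frac{942 \sqrt{3}}{13} \approx -614.28$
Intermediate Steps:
$a{\left(k,Y \right)} = \sqrt{-1 + Y}$
$-54 + - \frac{157}{13} \left(6 + a{\left(-4,4 \right)}\right) 6 = -54 + - \frac{157}{13} \left(6 + \sqrt{-1 + 4}\right) 6 = -54 + \left(-157\right) \frac{1}{13} \left(6 + \sqrt{3}\right) 6 = -54 - \frac{157 \left(36 + 6 \sqrt{3}\right)}{13} = -54 - \left(\frac{5652}{13} + \frac{942 \sqrt{3}}{13}\right) = - \frac{6354}{13} - \frac{942 \sqrt{3}}{13}$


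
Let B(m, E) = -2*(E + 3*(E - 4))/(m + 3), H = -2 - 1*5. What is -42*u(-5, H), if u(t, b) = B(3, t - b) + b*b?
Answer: -2114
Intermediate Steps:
H = -7 (H = -2 - 5 = -7)
B(m, E) = -2*(-12 + 4*E)/(3 + m) (B(m, E) = -2*(E + 3*(-4 + E))/(3 + m) = -2*(E + (-12 + 3*E))/(3 + m) = -2*(-12 + 4*E)/(3 + m))
u(t, b) = 4 + b**2 - 4*t/3 + 4*b/3 (u(t, b) = 8*(3 - (t - b))/(3 + 3) + b*b = 8*(3 + (b - t))/6 + b**2 = 8*(1/6)*(3 + b - t) + b**2 = (4 - 4*t/3 + 4*b/3) + b**2 = 4 + b**2 - 4*t/3 + 4*b/3)
-42*u(-5, H) = -42*(4 + (-7)**2 - 4/3*(-5) + (4/3)*(-7)) = -42*(4 + 49 + 20/3 - 28/3) = -42*151/3 = -2114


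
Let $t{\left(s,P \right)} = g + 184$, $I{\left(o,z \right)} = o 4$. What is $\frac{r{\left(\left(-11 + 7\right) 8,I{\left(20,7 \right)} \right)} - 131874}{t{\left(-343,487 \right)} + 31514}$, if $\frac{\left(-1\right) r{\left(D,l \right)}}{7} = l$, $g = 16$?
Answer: $- \frac{66217}{15857} \approx -4.1759$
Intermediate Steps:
$I{\left(o,z \right)} = 4 o$
$t{\left(s,P \right)} = 200$ ($t{\left(s,P \right)} = 16 + 184 = 200$)
$r{\left(D,l \right)} = - 7 l$
$\frac{r{\left(\left(-11 + 7\right) 8,I{\left(20,7 \right)} \right)} - 131874}{t{\left(-343,487 \right)} + 31514} = \frac{- 7 \cdot 4 \cdot 20 - 131874}{200 + 31514} = \frac{\left(-7\right) 80 - 131874}{31714} = \left(-560 - 131874\right) \frac{1}{31714} = \left(-132434\right) \frac{1}{31714} = - \frac{66217}{15857}$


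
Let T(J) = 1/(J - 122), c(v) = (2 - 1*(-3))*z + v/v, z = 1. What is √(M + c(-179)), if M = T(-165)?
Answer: √493927/287 ≈ 2.4488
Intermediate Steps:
c(v) = 6 (c(v) = (2 - 1*(-3))*1 + v/v = (2 + 3)*1 + 1 = 5*1 + 1 = 5 + 1 = 6)
T(J) = 1/(-122 + J)
M = -1/287 (M = 1/(-122 - 165) = 1/(-287) = -1/287 ≈ -0.0034843)
√(M + c(-179)) = √(-1/287 + 6) = √(1721/287) = √493927/287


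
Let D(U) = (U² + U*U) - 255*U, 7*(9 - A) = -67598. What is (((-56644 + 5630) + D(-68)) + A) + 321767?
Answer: 2149048/7 ≈ 3.0701e+5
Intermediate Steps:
A = 67661/7 (A = 9 - ⅐*(-67598) = 9 + 67598/7 = 67661/7 ≈ 9665.9)
D(U) = -255*U + 2*U² (D(U) = (U² + U²) - 255*U = 2*U² - 255*U = -255*U + 2*U²)
(((-56644 + 5630) + D(-68)) + A) + 321767 = (((-56644 + 5630) - 68*(-255 + 2*(-68))) + 67661/7) + 321767 = ((-51014 - 68*(-255 - 136)) + 67661/7) + 321767 = ((-51014 - 68*(-391)) + 67661/7) + 321767 = ((-51014 + 26588) + 67661/7) + 321767 = (-24426 + 67661/7) + 321767 = -103321/7 + 321767 = 2149048/7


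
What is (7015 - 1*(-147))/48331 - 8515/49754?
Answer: -55200317/2404660574 ≈ -0.022956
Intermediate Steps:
(7015 - 1*(-147))/48331 - 8515/49754 = (7015 + 147)*(1/48331) - 8515*1/49754 = 7162*(1/48331) - 8515/49754 = 7162/48331 - 8515/49754 = -55200317/2404660574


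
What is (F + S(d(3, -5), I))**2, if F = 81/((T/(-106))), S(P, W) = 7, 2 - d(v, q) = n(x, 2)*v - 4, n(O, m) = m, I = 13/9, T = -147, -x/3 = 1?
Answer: 10272025/2401 ≈ 4278.2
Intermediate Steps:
x = -3 (x = -3*1 = -3)
I = 13/9 (I = 13*(1/9) = 13/9 ≈ 1.4444)
d(v, q) = 6 - 2*v (d(v, q) = 2 - (2*v - 4) = 2 - (-4 + 2*v) = 2 + (4 - 2*v) = 6 - 2*v)
F = 2862/49 (F = 81/((-147/(-106))) = 81/((-147*(-1/106))) = 81/(147/106) = 81*(106/147) = 2862/49 ≈ 58.408)
(F + S(d(3, -5), I))**2 = (2862/49 + 7)**2 = (3205/49)**2 = 10272025/2401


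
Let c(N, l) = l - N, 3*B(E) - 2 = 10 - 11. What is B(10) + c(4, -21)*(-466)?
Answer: 34951/3 ≈ 11650.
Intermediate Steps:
B(E) = 1/3 (B(E) = 2/3 + (10 - 11)/3 = 2/3 + (1/3)*(-1) = 2/3 - 1/3 = 1/3)
B(10) + c(4, -21)*(-466) = 1/3 + (-21 - 1*4)*(-466) = 1/3 + (-21 - 4)*(-466) = 1/3 - 25*(-466) = 1/3 + 11650 = 34951/3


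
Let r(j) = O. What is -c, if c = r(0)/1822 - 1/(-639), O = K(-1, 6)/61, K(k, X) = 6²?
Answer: -67073/35509869 ≈ -0.0018889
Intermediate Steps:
K(k, X) = 36
O = 36/61 ≈ 0.59016
r(j) = 36/61
c = 67073/35509869 (c = (36/61)/1822 - 1/(-639) = (36/61)*(1/1822) - 1*(-1/639) = 18/55571 + 1/639 = 67073/35509869 ≈ 0.0018889)
-c = -1*67073/35509869 = -67073/35509869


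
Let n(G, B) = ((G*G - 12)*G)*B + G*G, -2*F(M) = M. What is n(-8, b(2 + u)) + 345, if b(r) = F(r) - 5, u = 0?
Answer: 2905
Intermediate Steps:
F(M) = -M/2
b(r) = -5 - r/2 (b(r) = -r/2 - 5 = -5 - r/2)
n(G, B) = G² + B*G*(-12 + G²) (n(G, B) = ((G² - 12)*G)*B + G² = ((-12 + G²)*G)*B + G² = (G*(-12 + G²))*B + G² = B*G*(-12 + G²) + G² = G² + B*G*(-12 + G²))
n(-8, b(2 + u)) + 345 = -8*(-8 - 12*(-5 - (2 + 0)/2) + (-5 - (2 + 0)/2)*(-8)²) + 345 = -8*(-8 - 12*(-5 - ½*2) + (-5 - ½*2)*64) + 345 = -8*(-8 - 12*(-5 - 1) + (-5 - 1)*64) + 345 = -8*(-8 - 12*(-6) - 6*64) + 345 = -8*(-8 + 72 - 384) + 345 = -8*(-320) + 345 = 2560 + 345 = 2905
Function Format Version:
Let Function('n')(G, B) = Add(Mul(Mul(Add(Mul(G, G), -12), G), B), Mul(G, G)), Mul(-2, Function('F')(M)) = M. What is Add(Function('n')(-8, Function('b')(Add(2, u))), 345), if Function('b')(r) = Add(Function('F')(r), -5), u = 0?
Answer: 2905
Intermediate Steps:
Function('F')(M) = Mul(Rational(-1, 2), M)
Function('b')(r) = Add(-5, Mul(Rational(-1, 2), r)) (Function('b')(r) = Add(Mul(Rational(-1, 2), r), -5) = Add(-5, Mul(Rational(-1, 2), r)))
Function('n')(G, B) = Add(Pow(G, 2), Mul(B, G, Add(-12, Pow(G, 2)))) (Function('n')(G, B) = Add(Mul(Mul(Add(Pow(G, 2), -12), G), B), Pow(G, 2)) = Add(Mul(Mul(Add(-12, Pow(G, 2)), G), B), Pow(G, 2)) = Add(Mul(Mul(G, Add(-12, Pow(G, 2))), B), Pow(G, 2)) = Add(Mul(B, G, Add(-12, Pow(G, 2))), Pow(G, 2)) = Add(Pow(G, 2), Mul(B, G, Add(-12, Pow(G, 2)))))
Add(Function('n')(-8, Function('b')(Add(2, u))), 345) = Add(Mul(-8, Add(-8, Mul(-12, Add(-5, Mul(Rational(-1, 2), Add(2, 0)))), Mul(Add(-5, Mul(Rational(-1, 2), Add(2, 0))), Pow(-8, 2)))), 345) = Add(Mul(-8, Add(-8, Mul(-12, Add(-5, Mul(Rational(-1, 2), 2))), Mul(Add(-5, Mul(Rational(-1, 2), 2)), 64))), 345) = Add(Mul(-8, Add(-8, Mul(-12, Add(-5, -1)), Mul(Add(-5, -1), 64))), 345) = Add(Mul(-8, Add(-8, Mul(-12, -6), Mul(-6, 64))), 345) = Add(Mul(-8, Add(-8, 72, -384)), 345) = Add(Mul(-8, -320), 345) = Add(2560, 345) = 2905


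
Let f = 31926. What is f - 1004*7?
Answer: 24898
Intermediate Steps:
f - 1004*7 = 31926 - 1004*7 = 31926 - 1*7028 = 31926 - 7028 = 24898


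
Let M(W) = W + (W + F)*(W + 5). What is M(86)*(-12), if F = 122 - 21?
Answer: -205236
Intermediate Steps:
F = 101
M(W) = W + (5 + W)*(101 + W) (M(W) = W + (W + 101)*(W + 5) = W + (101 + W)*(5 + W) = W + (5 + W)*(101 + W))
M(86)*(-12) = (505 + 86² + 107*86)*(-12) = (505 + 7396 + 9202)*(-12) = 17103*(-12) = -205236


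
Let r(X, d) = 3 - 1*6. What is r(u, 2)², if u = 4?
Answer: 9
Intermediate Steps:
r(X, d) = -3 (r(X, d) = 3 - 6 = -3)
r(u, 2)² = (-3)² = 9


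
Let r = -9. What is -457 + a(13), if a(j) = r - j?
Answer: -479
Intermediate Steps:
a(j) = -9 - j
-457 + a(13) = -457 + (-9 - 1*13) = -457 + (-9 - 13) = -457 - 22 = -479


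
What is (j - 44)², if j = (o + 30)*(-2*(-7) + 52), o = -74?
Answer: 8690704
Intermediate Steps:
j = -2904 (j = (-74 + 30)*(-2*(-7) + 52) = -44*(14 + 52) = -44*66 = -2904)
(j - 44)² = (-2904 - 44)² = (-2948)² = 8690704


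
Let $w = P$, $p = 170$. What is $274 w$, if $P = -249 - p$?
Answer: $-114806$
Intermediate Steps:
$P = -419$ ($P = -249 - 170 = -419$)
$w = -419$
$274 w = 274 \left(-419\right) = -114806$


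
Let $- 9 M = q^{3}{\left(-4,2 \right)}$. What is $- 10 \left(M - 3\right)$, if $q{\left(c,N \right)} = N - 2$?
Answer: $30$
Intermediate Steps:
$q{\left(c,N \right)} = -2 + N$ ($q{\left(c,N \right)} = N - 2 = -2 + N$)
$M = 0$ ($M = - \frac{\left(-2 + 2\right)^{3}}{9} = - \frac{0^{3}}{9} = \left(- \frac{1}{9}\right) 0 = 0$)
$- 10 \left(M - 3\right) = - 10 \left(0 - 3\right) = \left(-10\right) \left(-3\right) = 30$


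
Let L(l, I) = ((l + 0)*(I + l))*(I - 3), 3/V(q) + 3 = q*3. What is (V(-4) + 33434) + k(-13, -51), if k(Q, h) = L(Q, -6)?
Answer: 156054/5 ≈ 31211.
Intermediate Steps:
V(q) = 3/(-3 + 3*q) (V(q) = 3/(-3 + q*3) = 3/(-3 + 3*q))
L(l, I) = l*(-3 + I)*(I + l) (L(l, I) = (l*(I + l))*(-3 + I) = l*(-3 + I)*(I + l))
k(Q, h) = Q*(54 - 9*Q) (k(Q, h) = Q*((-6)² - 3*(-6) - 3*Q - 6*Q) = Q*(36 + 18 - 3*Q - 6*Q) = Q*(54 - 9*Q))
(V(-4) + 33434) + k(-13, -51) = (1/(-1 - 4) + 33434) + 9*(-13)*(6 - 1*(-13)) = (1/(-5) + 33434) + 9*(-13)*(6 + 13) = (-⅕ + 33434) + 9*(-13)*19 = 167169/5 - 2223 = 156054/5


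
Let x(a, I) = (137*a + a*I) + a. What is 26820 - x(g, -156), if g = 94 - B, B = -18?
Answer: 28836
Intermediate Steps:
g = 112 (g = 94 - 1*(-18) = 94 + 18 = 112)
x(a, I) = 138*a + I*a (x(a, I) = (137*a + I*a) + a = 138*a + I*a)
26820 - x(g, -156) = 26820 - 112*(138 - 156) = 26820 - 112*(-18) = 26820 - 1*(-2016) = 26820 + 2016 = 28836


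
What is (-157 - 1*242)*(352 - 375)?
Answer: 9177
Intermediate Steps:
(-157 - 1*242)*(352 - 375) = (-157 - 242)*(-23) = -399*(-23) = 9177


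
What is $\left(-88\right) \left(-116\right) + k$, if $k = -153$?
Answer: $10055$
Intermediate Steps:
$\left(-88\right) \left(-116\right) + k = \left(-88\right) \left(-116\right) - 153 = 10208 - 153 = 10055$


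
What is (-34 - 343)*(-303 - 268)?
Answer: 215267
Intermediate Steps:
(-34 - 343)*(-303 - 268) = -377*(-571) = 215267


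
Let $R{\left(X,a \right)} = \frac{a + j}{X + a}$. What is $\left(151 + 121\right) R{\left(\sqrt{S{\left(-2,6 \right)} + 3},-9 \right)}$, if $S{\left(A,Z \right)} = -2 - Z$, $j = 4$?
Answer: $\frac{6120}{43} + \frac{680 i \sqrt{5}}{43} \approx 142.33 + 35.361 i$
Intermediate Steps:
$R{\left(X,a \right)} = \frac{4 + a}{X + a}$ ($R{\left(X,a \right)} = \frac{a + 4}{X + a} = \frac{4 + a}{X + a}$)
$\left(151 + 121\right) R{\left(\sqrt{S{\left(-2,6 \right)} + 3},-9 \right)} = \left(151 + 121\right) \frac{4 - 9}{\sqrt{\left(-2 - 6\right) + 3} - 9} = 272 \frac{1}{\sqrt{\left(-2 - 6\right) + 3} - 9} \left(-5\right) = 272 \frac{1}{\sqrt{-8 + 3} - 9} \left(-5\right) = 272 \frac{1}{\sqrt{-5} - 9} \left(-5\right) = 272 \frac{1}{i \sqrt{5} - 9} \left(-5\right) = 272 \frac{1}{-9 + i \sqrt{5}} \left(-5\right) = 272 \left(- \frac{5}{-9 + i \sqrt{5}}\right) = - \frac{1360}{-9 + i \sqrt{5}}$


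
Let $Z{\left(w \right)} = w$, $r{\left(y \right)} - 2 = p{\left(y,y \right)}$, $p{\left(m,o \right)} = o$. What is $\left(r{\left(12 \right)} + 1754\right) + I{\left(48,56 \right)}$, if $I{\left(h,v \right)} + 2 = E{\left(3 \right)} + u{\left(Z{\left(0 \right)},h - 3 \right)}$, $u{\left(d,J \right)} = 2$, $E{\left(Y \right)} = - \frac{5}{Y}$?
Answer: $\frac{5299}{3} \approx 1766.3$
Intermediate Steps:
$r{\left(y \right)} = 2 + y$
$I{\left(h,v \right)} = - \frac{5}{3}$ ($I{\left(h,v \right)} = -2 + \left(- \frac{5}{3} + 2\right) = -2 + \frac{1}{3} = - \frac{5}{3}$)
$\left(r{\left(12 \right)} + 1754\right) + I{\left(48,56 \right)} = \left(\left(2 + 12\right) + 1754\right) - \frac{5}{3} = \left(14 + 1754\right) - \frac{5}{3} = 1768 - \frac{5}{3} = \frac{5299}{3}$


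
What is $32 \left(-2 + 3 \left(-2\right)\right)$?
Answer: $-256$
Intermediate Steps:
$32 \left(-2 + 3 \left(-2\right)\right) = 32 \left(-2 - 6\right) = 32 \left(-8\right) = -256$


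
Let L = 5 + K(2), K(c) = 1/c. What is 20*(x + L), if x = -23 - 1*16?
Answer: -670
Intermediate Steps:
x = -39 (x = -23 - 16 = -39)
L = 11/2 (L = 5 + 1/2 = 11/2 ≈ 5.5000)
20*(x + L) = 20*(-39 + 11/2) = 20*(-67/2) = -670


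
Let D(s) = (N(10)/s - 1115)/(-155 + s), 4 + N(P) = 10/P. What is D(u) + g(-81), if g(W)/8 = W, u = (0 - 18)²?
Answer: -11947717/18252 ≈ -654.60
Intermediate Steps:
N(P) = -4 + 10/P
u = 324 (u = (-18)² = 324)
g(W) = 8*W
D(s) = (-1115 - 3/s)/(-155 + s) (D(s) = ((-4 + 10/10)/s - 1115)/(-155 + s) = ((-4 + 10*(⅒))/s - 1115)/(-155 + s) = ((-4 + 1)/s - 1115)/(-155 + s) = (-3/s - 1115)/(-155 + s) = (-1115 - 3/s)/(-155 + s))
D(u) + g(-81) = (-3 - 1115*324)/(324*(-155 + 324)) + 8*(-81) = (1/324)*(-3 - 361260)/169 - 648 = (1/324)*(1/169)*(-361263) - 648 = -120421/18252 - 648 = -11947717/18252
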